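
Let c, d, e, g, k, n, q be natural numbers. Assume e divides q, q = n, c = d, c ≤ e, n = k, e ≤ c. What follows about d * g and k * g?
d * g divides k * g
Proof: e ≤ c and c ≤ e, thus e = c. c = d, so e = d. q = n and e divides q, so e divides n. n = k, so e divides k. Because e = d, d divides k. Then d * g divides k * g.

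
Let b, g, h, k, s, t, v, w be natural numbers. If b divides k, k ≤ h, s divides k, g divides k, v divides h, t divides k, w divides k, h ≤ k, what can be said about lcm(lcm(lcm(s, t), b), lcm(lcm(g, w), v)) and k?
lcm(lcm(lcm(s, t), b), lcm(lcm(g, w), v)) divides k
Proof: s divides k and t divides k, thus lcm(s, t) divides k. Since b divides k, lcm(lcm(s, t), b) divides k. g divides k and w divides k, so lcm(g, w) divides k. From h ≤ k and k ≤ h, h = k. v divides h, so v divides k. Since lcm(g, w) divides k, lcm(lcm(g, w), v) divides k. lcm(lcm(s, t), b) divides k, so lcm(lcm(lcm(s, t), b), lcm(lcm(g, w), v)) divides k.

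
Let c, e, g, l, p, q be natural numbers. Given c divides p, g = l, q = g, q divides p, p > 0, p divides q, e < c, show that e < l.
q = g and g = l, thus q = l. p divides q and q divides p, so p = q. Because c divides p and p > 0, c ≤ p. p = q, so c ≤ q. q = l, so c ≤ l. Since e < c, e < l.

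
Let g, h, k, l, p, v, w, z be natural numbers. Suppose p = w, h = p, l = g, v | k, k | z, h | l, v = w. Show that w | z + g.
v = w and v | k, therefore w | k. k | z, so w | z. l = g and h | l, so h | g. h = p, so p | g. Since p = w, w | g. Since w | z, w | z + g.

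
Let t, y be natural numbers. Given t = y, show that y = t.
t = y. By symmetry, y = t.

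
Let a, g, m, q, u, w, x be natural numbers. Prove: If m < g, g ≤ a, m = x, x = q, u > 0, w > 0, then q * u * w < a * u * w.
Since m = x and x = q, m = q. From m < g and g ≤ a, m < a. m = q, so q < a. Since u > 0, by multiplying by a positive, q * u < a * u. Since w > 0, by multiplying by a positive, q * u * w < a * u * w.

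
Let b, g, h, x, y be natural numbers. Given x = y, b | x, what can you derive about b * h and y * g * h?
b * h | y * g * h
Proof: x = y and b | x, hence b | y. Then b | y * g. Then b * h | y * g * h.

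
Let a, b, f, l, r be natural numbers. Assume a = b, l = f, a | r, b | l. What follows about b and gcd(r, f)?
b | gcd(r, f)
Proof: From a = b and a | r, b | r. l = f and b | l, so b | f. From b | r, b | gcd(r, f).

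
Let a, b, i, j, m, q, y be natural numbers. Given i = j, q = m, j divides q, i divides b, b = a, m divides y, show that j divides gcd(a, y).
i = j and i divides b, therefore j divides b. b = a, so j divides a. From q = m and j divides q, j divides m. Since m divides y, j divides y. j divides a, so j divides gcd(a, y).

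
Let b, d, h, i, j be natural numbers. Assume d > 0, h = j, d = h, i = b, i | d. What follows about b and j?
b ≤ j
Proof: d = h and h = j, therefore d = j. i = b and i | d, thus b | d. d > 0, so b ≤ d. Since d = j, b ≤ j.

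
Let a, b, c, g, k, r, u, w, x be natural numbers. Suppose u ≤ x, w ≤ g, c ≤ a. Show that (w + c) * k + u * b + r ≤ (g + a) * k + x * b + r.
Since w ≤ g and c ≤ a, w + c ≤ g + a. By multiplying by a non-negative, (w + c) * k ≤ (g + a) * k. u ≤ x. By multiplying by a non-negative, u * b ≤ x * b. Because (w + c) * k ≤ (g + a) * k, (w + c) * k + u * b ≤ (g + a) * k + x * b. Then (w + c) * k + u * b + r ≤ (g + a) * k + x * b + r.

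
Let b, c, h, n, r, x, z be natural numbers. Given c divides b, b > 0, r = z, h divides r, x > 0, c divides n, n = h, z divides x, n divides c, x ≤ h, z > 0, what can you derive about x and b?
x ≤ b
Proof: From r = z and h divides r, h divides z. Since z > 0, h ≤ z. z divides x and x > 0, thus z ≤ x. h ≤ z, so h ≤ x. Because x ≤ h, h = x. c divides n and n divides c, hence c = n. From n = h, c = h. Since c divides b, h divides b. Since b > 0, h ≤ b. h = x, so x ≤ b.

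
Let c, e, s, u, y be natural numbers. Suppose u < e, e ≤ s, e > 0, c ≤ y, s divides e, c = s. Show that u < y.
s divides e and e > 0, hence s ≤ e. e ≤ s, so e = s. Because u < e, u < s. c = s and c ≤ y, so s ≤ y. Since u < s, u < y.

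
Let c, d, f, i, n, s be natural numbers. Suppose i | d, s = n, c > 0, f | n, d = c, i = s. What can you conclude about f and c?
f ≤ c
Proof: From i = s and s = n, i = n. d = c and i | d, thus i | c. Since i = n, n | c. Since f | n, f | c. c > 0, so f ≤ c.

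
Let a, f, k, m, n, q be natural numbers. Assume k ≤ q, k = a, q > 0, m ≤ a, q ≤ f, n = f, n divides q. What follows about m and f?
m ≤ f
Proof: n = f and n divides q, hence f divides q. Since q > 0, f ≤ q. From q ≤ f, q = f. k = a and k ≤ q, so a ≤ q. Since m ≤ a, m ≤ q. q = f, so m ≤ f.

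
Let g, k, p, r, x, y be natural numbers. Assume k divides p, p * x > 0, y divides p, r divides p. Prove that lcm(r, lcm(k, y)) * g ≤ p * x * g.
Because k divides p and y divides p, lcm(k, y) divides p. Since r divides p, lcm(r, lcm(k, y)) divides p. Then lcm(r, lcm(k, y)) divides p * x. p * x > 0, so lcm(r, lcm(k, y)) ≤ p * x. By multiplying by a non-negative, lcm(r, lcm(k, y)) * g ≤ p * x * g.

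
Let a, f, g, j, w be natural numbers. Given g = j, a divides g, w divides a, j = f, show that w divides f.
Since g = j and j = f, g = f. From w divides a and a divides g, w divides g. Since g = f, w divides f.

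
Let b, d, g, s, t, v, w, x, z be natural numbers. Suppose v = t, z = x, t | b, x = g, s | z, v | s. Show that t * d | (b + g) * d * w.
z = x and s | z, so s | x. Since v | s, v | x. From v = t, t | x. Since x = g, t | g. Since t | b, t | b + g. Then t * d | (b + g) * d. Then t * d | (b + g) * d * w.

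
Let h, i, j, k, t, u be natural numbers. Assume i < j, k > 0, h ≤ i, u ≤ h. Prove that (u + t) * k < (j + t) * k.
From h ≤ i and i < j, h < j. Since u ≤ h, u < j. Then u + t < j + t. Since k > 0, by multiplying by a positive, (u + t) * k < (j + t) * k.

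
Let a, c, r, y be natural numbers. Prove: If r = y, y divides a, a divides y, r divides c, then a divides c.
y divides a and a divides y, therefore y = a. Since r = y, r = a. Since r divides c, a divides c.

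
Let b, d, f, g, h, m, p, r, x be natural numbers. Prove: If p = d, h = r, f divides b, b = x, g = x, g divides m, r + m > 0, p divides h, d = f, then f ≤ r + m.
Since p = d and p divides h, d divides h. Since h = r, d divides r. Since d = f, f divides r. From b = x and f divides b, f divides x. Since g = x and g divides m, x divides m. f divides x, so f divides m. Since f divides r, f divides r + m. r + m > 0, so f ≤ r + m.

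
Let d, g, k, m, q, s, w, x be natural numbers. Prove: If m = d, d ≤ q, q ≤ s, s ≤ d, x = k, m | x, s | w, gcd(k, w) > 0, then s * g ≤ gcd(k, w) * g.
d ≤ q and q ≤ s, therefore d ≤ s. s ≤ d, so d = s. Since m = d, m = s. x = k and m | x, therefore m | k. m = s, so s | k. s | w, so s | gcd(k, w). gcd(k, w) > 0, so s ≤ gcd(k, w). Then s * g ≤ gcd(k, w) * g.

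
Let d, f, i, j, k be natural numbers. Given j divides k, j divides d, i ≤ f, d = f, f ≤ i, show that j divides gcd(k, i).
f ≤ i and i ≤ f, so f = i. d = f, so d = i. Since j divides d, j divides i. Since j divides k, j divides gcd(k, i).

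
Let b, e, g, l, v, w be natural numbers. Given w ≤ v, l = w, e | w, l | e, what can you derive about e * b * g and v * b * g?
e * b * g ≤ v * b * g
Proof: l = w and l | e, therefore w | e. e | w, so w = e. w ≤ v, so e ≤ v. Then e * b ≤ v * b. Then e * b * g ≤ v * b * g.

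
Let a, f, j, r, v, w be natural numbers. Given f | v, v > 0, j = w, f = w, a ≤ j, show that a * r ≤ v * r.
Because j = w and a ≤ j, a ≤ w. From f = w and f | v, w | v. From v > 0, w ≤ v. a ≤ w, so a ≤ v. Then a * r ≤ v * r.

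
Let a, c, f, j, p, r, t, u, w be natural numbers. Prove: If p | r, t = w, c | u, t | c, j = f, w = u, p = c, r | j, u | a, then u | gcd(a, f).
t = w and w = u, hence t = u. t | c, so u | c. c | u, so c = u. Because p = c and p | r, c | r. r | j, so c | j. Since j = f, c | f. From c = u, u | f. u | a, so u | gcd(a, f).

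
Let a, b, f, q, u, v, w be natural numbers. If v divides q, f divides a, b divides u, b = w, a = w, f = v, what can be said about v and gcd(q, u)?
v divides gcd(q, u)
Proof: Because a = w and f divides a, f divides w. Since f = v, v divides w. From b = w and b divides u, w divides u. Because v divides w, v divides u. v divides q, so v divides gcd(q, u).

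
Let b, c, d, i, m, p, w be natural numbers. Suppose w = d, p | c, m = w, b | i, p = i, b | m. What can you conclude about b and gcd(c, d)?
b | gcd(c, d)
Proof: From p = i and p | c, i | c. b | i, so b | c. From m = w and b | m, b | w. w = d, so b | d. Since b | c, b | gcd(c, d).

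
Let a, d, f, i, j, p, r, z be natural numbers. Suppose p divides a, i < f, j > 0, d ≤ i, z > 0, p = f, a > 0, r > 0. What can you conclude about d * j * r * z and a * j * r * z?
d * j * r * z < a * j * r * z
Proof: d ≤ i and i < f, thus d < f. p = f and p divides a, thus f divides a. Since a > 0, f ≤ a. Since d < f, d < a. Using j > 0, by multiplying by a positive, d * j < a * j. Combining with r > 0, by multiplying by a positive, d * j * r < a * j * r. From z > 0, by multiplying by a positive, d * j * r * z < a * j * r * z.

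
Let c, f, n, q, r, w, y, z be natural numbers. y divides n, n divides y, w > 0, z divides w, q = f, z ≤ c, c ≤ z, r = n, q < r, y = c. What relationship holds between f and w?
f < w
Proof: Because n divides y and y divides n, n = y. Since r = n, r = y. Since y = c, r = c. Since q < r, q < c. z ≤ c and c ≤ z, therefore z = c. z divides w and w > 0, so z ≤ w. z = c, so c ≤ w. q < c, so q < w. q = f, so f < w.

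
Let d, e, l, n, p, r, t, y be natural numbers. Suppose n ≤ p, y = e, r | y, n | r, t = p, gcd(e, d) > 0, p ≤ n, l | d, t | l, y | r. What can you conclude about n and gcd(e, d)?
n ≤ gcd(e, d)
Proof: From r | y and y | r, r = y. y = e, so r = e. From n | r, n | e. p ≤ n and n ≤ p, thus p = n. t = p and t | l, therefore p | l. Since l | d, p | d. p = n, so n | d. Because n | e, n | gcd(e, d). Because gcd(e, d) > 0, n ≤ gcd(e, d).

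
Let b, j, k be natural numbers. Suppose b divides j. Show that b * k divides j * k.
b divides j. By multiplying both sides, b * k divides j * k.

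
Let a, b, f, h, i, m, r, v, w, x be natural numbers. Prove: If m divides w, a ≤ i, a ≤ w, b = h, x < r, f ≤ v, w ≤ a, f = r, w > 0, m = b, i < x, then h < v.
m = b and b = h, therefore m = h. Because w ≤ a and a ≤ w, w = a. Since m divides w and w > 0, m ≤ w. Because w = a, m ≤ a. Since a ≤ i and i < x, a < x. x < r, so a < r. Because m ≤ a, m < r. f = r and f ≤ v, therefore r ≤ v. Since m < r, m < v. From m = h, h < v.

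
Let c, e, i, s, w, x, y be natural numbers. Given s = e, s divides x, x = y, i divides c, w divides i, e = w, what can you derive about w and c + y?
w divides c + y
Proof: w divides i and i divides c, so w divides c. Since s = e and e = w, s = w. x = y and s divides x, therefore s divides y. Since s = w, w divides y. Because w divides c, w divides c + y.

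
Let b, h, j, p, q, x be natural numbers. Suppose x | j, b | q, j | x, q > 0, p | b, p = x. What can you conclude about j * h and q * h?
j * h ≤ q * h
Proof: From x | j and j | x, x = j. Since p = x, p = j. p | b, so j | b. Since b | q, j | q. Since q > 0, j ≤ q. Then j * h ≤ q * h.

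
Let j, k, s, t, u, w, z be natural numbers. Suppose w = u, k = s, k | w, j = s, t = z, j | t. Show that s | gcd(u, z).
k = s and k | w, therefore s | w. From w = u, s | u. Since t = z and j | t, j | z. j = s, so s | z. Because s | u, s | gcd(u, z).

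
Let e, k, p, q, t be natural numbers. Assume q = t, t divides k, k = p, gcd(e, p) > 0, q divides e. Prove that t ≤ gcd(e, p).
q = t and q divides e, so t divides e. Because k = p and t divides k, t divides p. t divides e, so t divides gcd(e, p). Since gcd(e, p) > 0, t ≤ gcd(e, p).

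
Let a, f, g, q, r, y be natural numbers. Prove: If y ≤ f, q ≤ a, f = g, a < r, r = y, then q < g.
q ≤ a and a < r, therefore q < r. r = y, so q < y. f = g and y ≤ f, thus y ≤ g. Since q < y, q < g.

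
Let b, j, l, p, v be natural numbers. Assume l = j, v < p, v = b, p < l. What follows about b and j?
b < j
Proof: Since v < p and p < l, v < l. Since v = b, b < l. l = j, so b < j.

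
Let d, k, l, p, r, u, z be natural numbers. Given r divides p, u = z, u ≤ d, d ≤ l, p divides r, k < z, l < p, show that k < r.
p divides r and r divides p, therefore p = r. Because d ≤ l and l < p, d < p. u ≤ d, so u < p. Since u = z, z < p. k < z, so k < p. Since p = r, k < r.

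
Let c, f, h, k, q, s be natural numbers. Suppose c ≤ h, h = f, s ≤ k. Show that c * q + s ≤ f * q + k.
h = f and c ≤ h, therefore c ≤ f. Then c * q ≤ f * q. s ≤ k, so c * q + s ≤ f * q + k.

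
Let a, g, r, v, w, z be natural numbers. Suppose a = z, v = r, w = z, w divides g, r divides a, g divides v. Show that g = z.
v = r and g divides v, thus g divides r. Since r divides a, g divides a. Since a = z, g divides z. Since w = z and w divides g, z divides g. g divides z, so g = z.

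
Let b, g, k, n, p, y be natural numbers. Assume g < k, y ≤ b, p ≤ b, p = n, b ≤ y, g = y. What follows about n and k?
n < k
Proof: Since b ≤ y and y ≤ b, b = y. p = n and p ≤ b, hence n ≤ b. b = y, so n ≤ y. From g = y and g < k, y < k. Since n ≤ y, n < k.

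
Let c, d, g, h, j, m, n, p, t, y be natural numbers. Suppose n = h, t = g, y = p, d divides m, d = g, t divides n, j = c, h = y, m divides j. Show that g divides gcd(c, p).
Since d = g and d divides m, g divides m. Since j = c and m divides j, m divides c. g divides m, so g divides c. h = y and y = p, so h = p. Because n = h and t divides n, t divides h. h = p, so t divides p. Since t = g, g divides p. Since g divides c, g divides gcd(c, p).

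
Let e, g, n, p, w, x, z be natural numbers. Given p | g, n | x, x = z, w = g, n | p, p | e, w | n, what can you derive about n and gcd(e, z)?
n | gcd(e, z)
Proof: Since w = g and w | n, g | n. From p | g, p | n. Since n | p, p = n. Because p | e, n | e. From x = z and n | x, n | z. n | e, so n | gcd(e, z).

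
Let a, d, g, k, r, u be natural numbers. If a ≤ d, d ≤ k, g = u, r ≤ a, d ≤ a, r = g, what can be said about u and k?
u ≤ k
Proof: Since r = g and g = u, r = u. a ≤ d and d ≤ a, so a = d. Since r ≤ a, r ≤ d. Since d ≤ k, r ≤ k. Since r = u, u ≤ k.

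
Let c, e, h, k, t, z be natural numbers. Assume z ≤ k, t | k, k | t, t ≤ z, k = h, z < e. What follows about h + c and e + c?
h + c < e + c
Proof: Because t | k and k | t, t = k. t ≤ z, so k ≤ z. Since z ≤ k, z = k. k = h, so z = h. From z < e, h < e. Then h + c < e + c.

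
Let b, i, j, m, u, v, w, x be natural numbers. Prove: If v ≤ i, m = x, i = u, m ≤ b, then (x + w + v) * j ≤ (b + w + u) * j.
From m = x and m ≤ b, x ≤ b. Then x + w ≤ b + w. i = u and v ≤ i, thus v ≤ u. Since x + w ≤ b + w, x + w + v ≤ b + w + u. Then (x + w + v) * j ≤ (b + w + u) * j.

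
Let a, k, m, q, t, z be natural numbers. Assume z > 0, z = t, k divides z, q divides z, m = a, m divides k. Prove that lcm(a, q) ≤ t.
m divides k and k divides z, hence m divides z. m = a, so a divides z. Since q divides z, lcm(a, q) divides z. z > 0, so lcm(a, q) ≤ z. Since z = t, lcm(a, q) ≤ t.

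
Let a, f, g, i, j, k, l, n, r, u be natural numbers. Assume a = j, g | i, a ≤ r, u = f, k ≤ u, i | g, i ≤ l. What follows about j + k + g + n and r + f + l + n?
j + k + g + n ≤ r + f + l + n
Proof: a = j and a ≤ r, so j ≤ r. u = f and k ≤ u, so k ≤ f. i | g and g | i, hence i = g. Since i ≤ l, g ≤ l. k ≤ f, so k + g ≤ f + l. j ≤ r, so j + k + g ≤ r + f + l. Then j + k + g + n ≤ r + f + l + n.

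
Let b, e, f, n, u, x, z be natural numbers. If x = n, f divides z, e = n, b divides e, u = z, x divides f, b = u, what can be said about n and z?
n = z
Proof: Since x = n and x divides f, n divides f. f divides z, so n divides z. b = u and u = z, hence b = z. b divides e, so z divides e. Since e = n, z divides n. n divides z, so n = z.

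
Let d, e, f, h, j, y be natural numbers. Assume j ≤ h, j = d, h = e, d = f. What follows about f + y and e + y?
f + y ≤ e + y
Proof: Because j = d and d = f, j = f. Because h = e and j ≤ h, j ≤ e. j = f, so f ≤ e. Then f + y ≤ e + y.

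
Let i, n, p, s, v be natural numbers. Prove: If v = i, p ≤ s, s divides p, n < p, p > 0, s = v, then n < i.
s divides p and p > 0, hence s ≤ p. Since p ≤ s, p = s. Since s = v, p = v. Since v = i, p = i. Since n < p, n < i.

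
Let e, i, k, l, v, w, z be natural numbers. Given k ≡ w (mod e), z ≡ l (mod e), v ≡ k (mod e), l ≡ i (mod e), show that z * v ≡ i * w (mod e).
From z ≡ l (mod e) and l ≡ i (mod e), z ≡ i (mod e). v ≡ k (mod e) and k ≡ w (mod e), thus v ≡ w (mod e). Since z ≡ i (mod e), by multiplying congruences, z * v ≡ i * w (mod e).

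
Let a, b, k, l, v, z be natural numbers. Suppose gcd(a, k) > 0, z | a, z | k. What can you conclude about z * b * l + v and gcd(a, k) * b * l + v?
z * b * l + v ≤ gcd(a, k) * b * l + v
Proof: z | a and z | k, thus z | gcd(a, k). Because gcd(a, k) > 0, z ≤ gcd(a, k). Then z * b ≤ gcd(a, k) * b. Then z * b * l ≤ gcd(a, k) * b * l. Then z * b * l + v ≤ gcd(a, k) * b * l + v.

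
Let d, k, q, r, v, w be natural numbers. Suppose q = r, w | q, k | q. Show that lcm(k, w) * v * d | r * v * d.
k | q and w | q, thus lcm(k, w) | q. q = r, so lcm(k, w) | r. Then lcm(k, w) * v | r * v. Then lcm(k, w) * v * d | r * v * d.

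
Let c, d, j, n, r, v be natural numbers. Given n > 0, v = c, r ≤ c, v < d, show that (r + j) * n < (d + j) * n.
v = c and v < d, hence c < d. r ≤ c, so r < d. Then r + j < d + j. Since n > 0, by multiplying by a positive, (r + j) * n < (d + j) * n.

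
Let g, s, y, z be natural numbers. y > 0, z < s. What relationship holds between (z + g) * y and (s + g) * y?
(z + g) * y < (s + g) * y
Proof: Since z < s, z + g < s + g. Since y > 0, by multiplying by a positive, (z + g) * y < (s + g) * y.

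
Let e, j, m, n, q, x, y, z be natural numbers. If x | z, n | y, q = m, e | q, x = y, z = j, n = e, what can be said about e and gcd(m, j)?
e | gcd(m, j)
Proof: From q = m and e | q, e | m. n = e and n | y, therefore e | y. x = y and x | z, therefore y | z. z = j, so y | j. e | y, so e | j. Since e | m, e | gcd(m, j).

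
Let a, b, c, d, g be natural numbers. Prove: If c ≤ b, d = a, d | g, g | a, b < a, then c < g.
Because d = a and d | g, a | g. g | a, so a = g. b < a, so b < g. c ≤ b, so c < g.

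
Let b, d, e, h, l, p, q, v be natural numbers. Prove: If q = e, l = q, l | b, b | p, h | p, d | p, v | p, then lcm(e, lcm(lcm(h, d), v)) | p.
Since l = q and l | b, q | b. Since q = e, e | b. Since b | p, e | p. h | p and d | p, so lcm(h, d) | p. Since v | p, lcm(lcm(h, d), v) | p. From e | p, lcm(e, lcm(lcm(h, d), v)) | p.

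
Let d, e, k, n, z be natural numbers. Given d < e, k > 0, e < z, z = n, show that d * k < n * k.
d < e and e < z, so d < z. From z = n, d < n. Since k > 0, d * k < n * k.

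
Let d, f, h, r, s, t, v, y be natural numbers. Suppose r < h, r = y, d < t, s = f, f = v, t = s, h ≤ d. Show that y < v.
r < h and h ≤ d, thus r < d. Since r = y, y < d. t = s and s = f, therefore t = f. Since f = v, t = v. Since d < t, d < v. y < d, so y < v.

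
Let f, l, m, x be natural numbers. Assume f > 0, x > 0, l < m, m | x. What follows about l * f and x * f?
l * f < x * f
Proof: Because m | x and x > 0, m ≤ x. Since l < m, l < x. Since f > 0, l * f < x * f.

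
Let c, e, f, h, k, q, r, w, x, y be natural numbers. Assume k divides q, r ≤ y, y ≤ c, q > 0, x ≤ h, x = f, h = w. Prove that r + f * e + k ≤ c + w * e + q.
r ≤ y and y ≤ c, hence r ≤ c. x = f and x ≤ h, hence f ≤ h. Since h = w, f ≤ w. By multiplying by a non-negative, f * e ≤ w * e. From r ≤ c, r + f * e ≤ c + w * e. k divides q and q > 0, therefore k ≤ q. r + f * e ≤ c + w * e, so r + f * e + k ≤ c + w * e + q.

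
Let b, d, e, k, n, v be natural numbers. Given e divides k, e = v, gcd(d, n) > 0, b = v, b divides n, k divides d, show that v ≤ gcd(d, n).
From e = v and e divides k, v divides k. Since k divides d, v divides d. Since b = v and b divides n, v divides n. Since v divides d, v divides gcd(d, n). Since gcd(d, n) > 0, v ≤ gcd(d, n).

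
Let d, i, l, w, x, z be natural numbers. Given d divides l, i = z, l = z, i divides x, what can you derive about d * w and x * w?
d * w divides x * w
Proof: l = z and d divides l, so d divides z. From i = z and i divides x, z divides x. From d divides z, d divides x. Then d * w divides x * w.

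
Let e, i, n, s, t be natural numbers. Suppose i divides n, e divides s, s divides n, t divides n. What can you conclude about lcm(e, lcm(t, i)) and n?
lcm(e, lcm(t, i)) divides n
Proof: Because e divides s and s divides n, e divides n. t divides n and i divides n, thus lcm(t, i) divides n. From e divides n, lcm(e, lcm(t, i)) divides n.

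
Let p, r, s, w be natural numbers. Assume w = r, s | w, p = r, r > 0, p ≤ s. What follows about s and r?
s = r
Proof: w = r and s | w, therefore s | r. r > 0, so s ≤ r. p = r and p ≤ s, thus r ≤ s. s ≤ r, so s = r.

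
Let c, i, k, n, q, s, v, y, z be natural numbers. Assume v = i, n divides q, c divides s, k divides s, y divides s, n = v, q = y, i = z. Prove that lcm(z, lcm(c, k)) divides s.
Because n = v and v = i, n = i. Since i = z, n = z. q = y and n divides q, hence n divides y. y divides s, so n divides s. From n = z, z divides s. c divides s and k divides s, so lcm(c, k) divides s. z divides s, so lcm(z, lcm(c, k)) divides s.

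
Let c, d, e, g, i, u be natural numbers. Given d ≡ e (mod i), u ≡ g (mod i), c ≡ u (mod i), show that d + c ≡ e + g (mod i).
c ≡ u (mod i) and u ≡ g (mod i), thus c ≡ g (mod i). Because d ≡ e (mod i), by adding congruences, d + c ≡ e + g (mod i).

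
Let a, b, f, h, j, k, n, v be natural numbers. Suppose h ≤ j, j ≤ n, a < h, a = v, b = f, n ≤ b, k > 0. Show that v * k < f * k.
a = v and a < h, thus v < h. h ≤ j, so v < j. From j ≤ n and n ≤ b, j ≤ b. b = f, so j ≤ f. Since v < j, v < f. Using k > 0, by multiplying by a positive, v * k < f * k.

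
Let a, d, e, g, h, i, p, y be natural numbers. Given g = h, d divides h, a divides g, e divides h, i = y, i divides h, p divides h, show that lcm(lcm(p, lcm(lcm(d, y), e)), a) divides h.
i = y and i divides h, hence y divides h. d divides h, so lcm(d, y) divides h. From e divides h, lcm(lcm(d, y), e) divides h. p divides h, so lcm(p, lcm(lcm(d, y), e)) divides h. g = h and a divides g, so a divides h. Because lcm(p, lcm(lcm(d, y), e)) divides h, lcm(lcm(p, lcm(lcm(d, y), e)), a) divides h.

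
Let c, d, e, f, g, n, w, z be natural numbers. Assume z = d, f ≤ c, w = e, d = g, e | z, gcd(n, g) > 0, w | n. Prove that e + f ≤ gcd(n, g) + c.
w = e and w | n, thus e | n. Because z = d and d = g, z = g. e | z, so e | g. e | n, so e | gcd(n, g). Since gcd(n, g) > 0, e ≤ gcd(n, g). Since f ≤ c, e + f ≤ gcd(n, g) + c.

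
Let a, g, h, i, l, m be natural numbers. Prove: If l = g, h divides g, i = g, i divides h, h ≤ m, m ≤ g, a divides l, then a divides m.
Because i = g and i divides h, g divides h. Since h divides g, h = g. From h ≤ m, g ≤ m. Since m ≤ g, g = m. Because l = g, l = m. a divides l, so a divides m.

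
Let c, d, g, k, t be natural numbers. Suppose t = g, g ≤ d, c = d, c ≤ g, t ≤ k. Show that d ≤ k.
From c = d and c ≤ g, d ≤ g. Since g ≤ d, g = d. t = g, so t = d. Since t ≤ k, d ≤ k.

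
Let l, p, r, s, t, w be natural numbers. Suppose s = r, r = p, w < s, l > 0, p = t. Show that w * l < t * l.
Since s = r and r = p, s = p. Since p = t, s = t. w < s, so w < t. Using l > 0 and multiplying by a positive, w * l < t * l.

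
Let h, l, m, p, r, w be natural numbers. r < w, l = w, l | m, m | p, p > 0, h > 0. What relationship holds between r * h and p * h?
r * h < p * h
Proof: l = w and l | m, thus w | m. Since m | p, w | p. p > 0, so w ≤ p. r < w, so r < p. From h > 0, r * h < p * h.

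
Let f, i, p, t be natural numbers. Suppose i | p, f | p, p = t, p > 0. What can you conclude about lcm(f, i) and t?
lcm(f, i) ≤ t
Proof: f | p and i | p, thus lcm(f, i) | p. Since p > 0, lcm(f, i) ≤ p. Since p = t, lcm(f, i) ≤ t.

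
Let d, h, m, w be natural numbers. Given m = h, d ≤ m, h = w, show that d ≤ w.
m = h and h = w, therefore m = w. Since d ≤ m, d ≤ w.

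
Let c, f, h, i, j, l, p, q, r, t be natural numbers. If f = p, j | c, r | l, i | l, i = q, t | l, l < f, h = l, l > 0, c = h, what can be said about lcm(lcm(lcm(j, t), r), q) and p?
lcm(lcm(lcm(j, t), r), q) < p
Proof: c = h and j | c, therefore j | h. Since h = l, j | l. Because t | l, lcm(j, t) | l. Since r | l, lcm(lcm(j, t), r) | l. i = q and i | l, therefore q | l. lcm(lcm(j, t), r) | l, so lcm(lcm(lcm(j, t), r), q) | l. l > 0, so lcm(lcm(lcm(j, t), r), q) ≤ l. Since l < f, lcm(lcm(lcm(j, t), r), q) < f. Since f = p, lcm(lcm(lcm(j, t), r), q) < p.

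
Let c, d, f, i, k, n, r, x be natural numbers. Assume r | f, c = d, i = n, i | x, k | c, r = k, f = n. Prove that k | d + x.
Since c = d and k | c, k | d. f = n and r | f, thus r | n. i = n and i | x, hence n | x. r | n, so r | x. Since r = k, k | x. Since k | d, k | d + x.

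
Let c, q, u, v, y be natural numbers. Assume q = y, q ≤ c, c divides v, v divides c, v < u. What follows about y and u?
y < u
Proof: Since c divides v and v divides c, c = v. Because q = y and q ≤ c, y ≤ c. From c = v, y ≤ v. v < u, so y < u.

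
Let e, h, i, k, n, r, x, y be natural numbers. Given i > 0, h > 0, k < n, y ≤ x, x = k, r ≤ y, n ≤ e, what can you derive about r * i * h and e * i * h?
r * i * h < e * i * h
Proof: From x = k and y ≤ x, y ≤ k. Since r ≤ y, r ≤ k. k < n and n ≤ e, hence k < e. Since r ≤ k, r < e. Since i > 0, by multiplying by a positive, r * i < e * i. From h > 0, by multiplying by a positive, r * i * h < e * i * h.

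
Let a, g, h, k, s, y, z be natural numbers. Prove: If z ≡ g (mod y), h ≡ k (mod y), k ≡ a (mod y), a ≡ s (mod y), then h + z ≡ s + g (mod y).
h ≡ k (mod y) and k ≡ a (mod y), hence h ≡ a (mod y). Since a ≡ s (mod y), h ≡ s (mod y). From z ≡ g (mod y), h + z ≡ s + g (mod y).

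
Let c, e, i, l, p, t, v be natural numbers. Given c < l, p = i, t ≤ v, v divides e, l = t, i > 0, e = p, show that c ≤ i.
l = t and c < l, so c < t. Because t ≤ v, c < v. e = p and p = i, therefore e = i. Since v divides e, v divides i. Since i > 0, v ≤ i. c < v, so c < i. Then c ≤ i.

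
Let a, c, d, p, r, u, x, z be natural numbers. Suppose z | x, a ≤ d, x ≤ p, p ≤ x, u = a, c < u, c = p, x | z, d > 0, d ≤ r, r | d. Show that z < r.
Because r | d and d > 0, r ≤ d. d ≤ r, so d = r. x | z and z | x, hence x = z. p ≤ x and x ≤ p, so p = x. c = p, so c = x. From u = a and c < u, c < a. Since c = x, x < a. Since x = z, z < a. Since a ≤ d, z < d. From d = r, z < r.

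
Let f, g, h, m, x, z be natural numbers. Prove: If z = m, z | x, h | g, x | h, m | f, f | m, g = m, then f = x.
Because f | m and m | f, f = m. z = m and z | x, hence m | x. Since x | h and h | g, x | g. From g = m, x | m. Since m | x, m = x. f = m, so f = x.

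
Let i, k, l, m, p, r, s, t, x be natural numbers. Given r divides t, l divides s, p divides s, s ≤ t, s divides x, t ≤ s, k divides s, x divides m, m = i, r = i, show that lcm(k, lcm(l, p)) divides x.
m = i and x divides m, therefore x divides i. Because t ≤ s and s ≤ t, t = s. From r = i and r divides t, i divides t. t = s, so i divides s. x divides i, so x divides s. s divides x, so s = x. l divides s and p divides s, therefore lcm(l, p) divides s. Since k divides s, lcm(k, lcm(l, p)) divides s. s = x, so lcm(k, lcm(l, p)) divides x.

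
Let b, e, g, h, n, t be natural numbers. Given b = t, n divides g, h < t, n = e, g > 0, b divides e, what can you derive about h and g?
h < g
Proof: b = t and b divides e, so t divides e. Since n = e and n divides g, e divides g. Since t divides e, t divides g. Since g > 0, t ≤ g. h < t, so h < g.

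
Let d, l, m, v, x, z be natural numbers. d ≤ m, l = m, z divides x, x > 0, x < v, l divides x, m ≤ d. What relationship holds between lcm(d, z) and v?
lcm(d, z) < v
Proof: Because m ≤ d and d ≤ m, m = d. l = m, so l = d. From l divides x, d divides x. z divides x, so lcm(d, z) divides x. x > 0, so lcm(d, z) ≤ x. Since x < v, lcm(d, z) < v.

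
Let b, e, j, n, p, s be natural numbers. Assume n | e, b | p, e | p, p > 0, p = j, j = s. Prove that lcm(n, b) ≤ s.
p = j and j = s, therefore p = s. Since n | e and e | p, n | p. b | p, so lcm(n, b) | p. Since p > 0, lcm(n, b) ≤ p. Since p = s, lcm(n, b) ≤ s.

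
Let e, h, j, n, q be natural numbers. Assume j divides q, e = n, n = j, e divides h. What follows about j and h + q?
j divides h + q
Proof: From e = n and e divides h, n divides h. Since n = j, j divides h. Since j divides q, j divides h + q.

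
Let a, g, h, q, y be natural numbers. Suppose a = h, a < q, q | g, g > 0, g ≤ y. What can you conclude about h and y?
h < y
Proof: Because q | g and g > 0, q ≤ g. From a < q, a < g. a = h, so h < g. g ≤ y, so h < y.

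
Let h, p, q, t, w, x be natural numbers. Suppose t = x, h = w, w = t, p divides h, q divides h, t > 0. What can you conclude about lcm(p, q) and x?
lcm(p, q) ≤ x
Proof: Since h = w and w = t, h = t. p divides h and q divides h, hence lcm(p, q) divides h. h = t, so lcm(p, q) divides t. t > 0, so lcm(p, q) ≤ t. Since t = x, lcm(p, q) ≤ x.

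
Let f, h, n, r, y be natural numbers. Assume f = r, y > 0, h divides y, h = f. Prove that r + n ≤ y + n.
From h = f and f = r, h = r. h divides y and y > 0, thus h ≤ y. Since h = r, r ≤ y. Then r + n ≤ y + n.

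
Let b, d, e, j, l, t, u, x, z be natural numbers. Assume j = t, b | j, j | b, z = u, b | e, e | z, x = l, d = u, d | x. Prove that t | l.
Because b | j and j | b, b = j. b | e and e | z, so b | z. Since z = u, b | u. From d = u and d | x, u | x. Since x = l, u | l. Since b | u, b | l. b = j, so j | l. Because j = t, t | l.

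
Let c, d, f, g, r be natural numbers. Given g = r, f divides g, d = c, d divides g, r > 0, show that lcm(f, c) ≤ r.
Since d = c and d divides g, c divides g. Since f divides g, lcm(f, c) divides g. Since g = r, lcm(f, c) divides r. r > 0, so lcm(f, c) ≤ r.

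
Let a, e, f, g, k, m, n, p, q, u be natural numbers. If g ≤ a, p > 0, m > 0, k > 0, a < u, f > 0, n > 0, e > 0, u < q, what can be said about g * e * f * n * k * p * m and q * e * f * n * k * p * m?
g * e * f * n * k * p * m < q * e * f * n * k * p * m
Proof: From a < u and u < q, a < q. Since g ≤ a, g < q. Using e > 0 and multiplying by a positive, g * e < q * e. Since f > 0, by multiplying by a positive, g * e * f < q * e * f. Combined with n > 0, by multiplying by a positive, g * e * f * n < q * e * f * n. From k > 0, by multiplying by a positive, g * e * f * n * k < q * e * f * n * k. Since p > 0, by multiplying by a positive, g * e * f * n * k * p < q * e * f * n * k * p. Since m > 0, by multiplying by a positive, g * e * f * n * k * p * m < q * e * f * n * k * p * m.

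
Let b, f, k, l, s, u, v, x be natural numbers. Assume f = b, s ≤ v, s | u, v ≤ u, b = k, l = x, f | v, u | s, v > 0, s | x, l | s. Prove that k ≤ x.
u | s and s | u, therefore u = s. Because v ≤ u, v ≤ s. s ≤ v, so v = s. Because l = x and l | s, x | s. Because s | x, s = x. Since v = s, v = x. Because f = b and f | v, b | v. Because v > 0, b ≤ v. b = k, so k ≤ v. v = x, so k ≤ x.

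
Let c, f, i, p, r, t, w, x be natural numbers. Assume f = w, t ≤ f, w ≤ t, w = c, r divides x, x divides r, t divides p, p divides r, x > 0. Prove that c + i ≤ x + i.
Since f = w and t ≤ f, t ≤ w. Since w ≤ t, t = w. Since w = c, t = c. From r divides x and x divides r, r = x. From t divides p and p divides r, t divides r. r = x, so t divides x. x > 0, so t ≤ x. t = c, so c ≤ x. Then c + i ≤ x + i.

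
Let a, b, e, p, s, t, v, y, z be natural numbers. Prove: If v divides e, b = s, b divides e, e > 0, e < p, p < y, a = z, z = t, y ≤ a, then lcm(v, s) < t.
From b = s and b divides e, s divides e. v divides e, so lcm(v, s) divides e. Since e > 0, lcm(v, s) ≤ e. e < p and p < y, thus e < y. Because a = z and z = t, a = t. Since y ≤ a, y ≤ t. Because e < y, e < t. Since lcm(v, s) ≤ e, lcm(v, s) < t.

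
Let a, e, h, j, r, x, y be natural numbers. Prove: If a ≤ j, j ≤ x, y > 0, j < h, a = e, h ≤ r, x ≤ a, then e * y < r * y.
j ≤ x and x ≤ a, hence j ≤ a. a ≤ j, so j = a. a = e, so j = e. j < h and h ≤ r, so j < r. j = e, so e < r. y > 0, so e * y < r * y.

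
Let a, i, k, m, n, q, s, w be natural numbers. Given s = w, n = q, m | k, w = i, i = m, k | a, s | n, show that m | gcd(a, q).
m | k and k | a, thus m | a. w = i and i = m, thus w = m. n = q and s | n, hence s | q. Because s = w, w | q. Since w = m, m | q. Since m | a, m | gcd(a, q).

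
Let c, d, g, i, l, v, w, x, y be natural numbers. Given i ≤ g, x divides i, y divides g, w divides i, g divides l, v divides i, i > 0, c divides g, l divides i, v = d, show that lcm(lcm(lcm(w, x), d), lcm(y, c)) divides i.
Because w divides i and x divides i, lcm(w, x) divides i. v = d and v divides i, therefore d divides i. Since lcm(w, x) divides i, lcm(lcm(w, x), d) divides i. Since g divides l and l divides i, g divides i. Since i > 0, g ≤ i. Because i ≤ g, g = i. Because y divides g and c divides g, lcm(y, c) divides g. g = i, so lcm(y, c) divides i. Since lcm(lcm(w, x), d) divides i, lcm(lcm(lcm(w, x), d), lcm(y, c)) divides i.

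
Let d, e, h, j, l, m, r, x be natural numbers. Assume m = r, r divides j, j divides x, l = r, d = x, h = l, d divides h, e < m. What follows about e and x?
e < x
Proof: Because r divides j and j divides x, r divides x. h = l and d divides h, hence d divides l. Since d = x, x divides l. l = r, so x divides r. Since r divides x, r = x. Since m = r, m = x. Since e < m, e < x.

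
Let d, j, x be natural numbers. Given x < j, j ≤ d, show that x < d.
Because x < j and j ≤ d, by transitivity, x < d.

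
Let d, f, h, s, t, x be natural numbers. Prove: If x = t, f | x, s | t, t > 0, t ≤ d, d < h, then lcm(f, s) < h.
From x = t and f | x, f | t. s | t, so lcm(f, s) | t. t > 0, so lcm(f, s) ≤ t. t ≤ d and d < h, thus t < h. Since lcm(f, s) ≤ t, lcm(f, s) < h.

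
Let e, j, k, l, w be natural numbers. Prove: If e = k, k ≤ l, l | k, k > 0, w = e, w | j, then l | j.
l | k and k > 0, so l ≤ k. Since k ≤ l, k = l. Since e = k, e = l. w = e and w | j, thus e | j. Since e = l, l | j.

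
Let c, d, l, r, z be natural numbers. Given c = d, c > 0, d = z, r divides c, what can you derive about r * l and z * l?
r * l ≤ z * l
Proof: c = d and d = z, thus c = z. r divides c and c > 0, hence r ≤ c. Since c = z, r ≤ z. By multiplying by a non-negative, r * l ≤ z * l.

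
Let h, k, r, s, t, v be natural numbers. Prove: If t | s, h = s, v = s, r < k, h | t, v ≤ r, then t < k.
h = s and h | t, hence s | t. t | s, so s = t. v = s, so v = t. Since v ≤ r and r < k, v < k. v = t, so t < k.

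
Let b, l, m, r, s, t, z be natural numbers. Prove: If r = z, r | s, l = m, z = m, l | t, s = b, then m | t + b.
l = m and l | t, so m | t. r = z and z = m, therefore r = m. s = b and r | s, therefore r | b. r = m, so m | b. Because m | t, m | t + b.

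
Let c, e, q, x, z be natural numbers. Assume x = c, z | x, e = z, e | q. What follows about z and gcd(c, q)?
z | gcd(c, q)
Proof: x = c and z | x, so z | c. e = z and e | q, hence z | q. Since z | c, z | gcd(c, q).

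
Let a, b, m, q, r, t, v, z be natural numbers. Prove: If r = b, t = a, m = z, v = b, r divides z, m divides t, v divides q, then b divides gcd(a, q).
m = z and m divides t, hence z divides t. Since r divides z, r divides t. Since r = b, b divides t. t = a, so b divides a. Since v = b and v divides q, b divides q. Since b divides a, b divides gcd(a, q).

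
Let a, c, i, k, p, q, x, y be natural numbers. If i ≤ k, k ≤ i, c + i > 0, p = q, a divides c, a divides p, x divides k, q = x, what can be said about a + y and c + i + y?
a + y ≤ c + i + y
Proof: k ≤ i and i ≤ k, so k = i. From p = q and q = x, p = x. Since a divides p, a divides x. x divides k, so a divides k. Since k = i, a divides i. a divides c, so a divides c + i. c + i > 0, so a ≤ c + i. Then a + y ≤ c + i + y.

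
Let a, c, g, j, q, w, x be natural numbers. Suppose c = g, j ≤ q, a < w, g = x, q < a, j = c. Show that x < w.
j = c and c = g, thus j = g. g = x, so j = x. q < a and a < w, thus q < w. j ≤ q, so j < w. j = x, so x < w.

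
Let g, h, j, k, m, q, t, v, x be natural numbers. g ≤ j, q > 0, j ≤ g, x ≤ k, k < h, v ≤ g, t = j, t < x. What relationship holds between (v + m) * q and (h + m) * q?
(v + m) * q < (h + m) * q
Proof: j ≤ g and g ≤ j, thus j = g. Since t = j, t = g. From t < x and x ≤ k, t < k. t = g, so g < k. Since k < h, g < h. Since v ≤ g, v < h. Then v + m < h + m. q > 0, so (v + m) * q < (h + m) * q.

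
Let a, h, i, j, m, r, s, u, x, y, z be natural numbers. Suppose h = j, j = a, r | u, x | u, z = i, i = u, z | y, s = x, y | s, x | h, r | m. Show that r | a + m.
h = j and j = a, so h = a. z = i and i = u, therefore z = u. Because s = x and y | s, y | x. Since z | y, z | x. z = u, so u | x. x | u, so x = u. Since x | h, u | h. From r | u, r | h. Since h = a, r | a. Since r | m, r | a + m.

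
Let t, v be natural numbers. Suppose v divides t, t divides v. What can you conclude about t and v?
t = v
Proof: From t divides v and v divides t, by mutual divisibility, t = v.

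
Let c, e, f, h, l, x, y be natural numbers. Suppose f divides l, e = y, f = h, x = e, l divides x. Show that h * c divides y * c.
Since x = e and e = y, x = y. f divides l and l divides x, therefore f divides x. x = y, so f divides y. Since f = h, h divides y. Then h * c divides y * c.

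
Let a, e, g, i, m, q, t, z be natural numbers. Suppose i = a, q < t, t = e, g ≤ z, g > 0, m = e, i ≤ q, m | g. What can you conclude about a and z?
a < z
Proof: Because i ≤ q and q < t, i < t. Since t = e, i < e. Since i = a, a < e. m | g and g > 0, hence m ≤ g. m = e, so e ≤ g. a < e, so a < g. Since g ≤ z, a < z.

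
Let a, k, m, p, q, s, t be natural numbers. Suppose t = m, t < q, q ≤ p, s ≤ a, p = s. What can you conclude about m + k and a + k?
m + k < a + k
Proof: t = m and t < q, hence m < q. From p = s and q ≤ p, q ≤ s. m < q, so m < s. Since s ≤ a, m < a. Then m + k < a + k.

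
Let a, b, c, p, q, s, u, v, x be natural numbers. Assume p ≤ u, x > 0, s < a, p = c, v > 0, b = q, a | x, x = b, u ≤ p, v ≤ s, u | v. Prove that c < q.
From u ≤ p and p ≤ u, u = p. p = c, so u = c. Because u | v and v > 0, u ≤ v. v ≤ s, so u ≤ s. Because a | x and x > 0, a ≤ x. x = b, so a ≤ b. Because s < a, s < b. u ≤ s, so u < b. Since u = c, c < b. Since b = q, c < q.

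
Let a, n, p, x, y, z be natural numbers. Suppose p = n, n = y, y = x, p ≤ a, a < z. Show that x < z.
p = n and n = y, so p = y. Because y = x, p = x. Because p ≤ a and a < z, p < z. Since p = x, x < z.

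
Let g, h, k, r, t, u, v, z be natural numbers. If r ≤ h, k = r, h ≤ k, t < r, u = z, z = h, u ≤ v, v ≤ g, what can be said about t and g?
t < g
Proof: From k = r and h ≤ k, h ≤ r. From r ≤ h, r = h. Since t < r, t < h. u = z and z = h, therefore u = h. u ≤ v, so h ≤ v. Since t < h, t < v. Since v ≤ g, t < g.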